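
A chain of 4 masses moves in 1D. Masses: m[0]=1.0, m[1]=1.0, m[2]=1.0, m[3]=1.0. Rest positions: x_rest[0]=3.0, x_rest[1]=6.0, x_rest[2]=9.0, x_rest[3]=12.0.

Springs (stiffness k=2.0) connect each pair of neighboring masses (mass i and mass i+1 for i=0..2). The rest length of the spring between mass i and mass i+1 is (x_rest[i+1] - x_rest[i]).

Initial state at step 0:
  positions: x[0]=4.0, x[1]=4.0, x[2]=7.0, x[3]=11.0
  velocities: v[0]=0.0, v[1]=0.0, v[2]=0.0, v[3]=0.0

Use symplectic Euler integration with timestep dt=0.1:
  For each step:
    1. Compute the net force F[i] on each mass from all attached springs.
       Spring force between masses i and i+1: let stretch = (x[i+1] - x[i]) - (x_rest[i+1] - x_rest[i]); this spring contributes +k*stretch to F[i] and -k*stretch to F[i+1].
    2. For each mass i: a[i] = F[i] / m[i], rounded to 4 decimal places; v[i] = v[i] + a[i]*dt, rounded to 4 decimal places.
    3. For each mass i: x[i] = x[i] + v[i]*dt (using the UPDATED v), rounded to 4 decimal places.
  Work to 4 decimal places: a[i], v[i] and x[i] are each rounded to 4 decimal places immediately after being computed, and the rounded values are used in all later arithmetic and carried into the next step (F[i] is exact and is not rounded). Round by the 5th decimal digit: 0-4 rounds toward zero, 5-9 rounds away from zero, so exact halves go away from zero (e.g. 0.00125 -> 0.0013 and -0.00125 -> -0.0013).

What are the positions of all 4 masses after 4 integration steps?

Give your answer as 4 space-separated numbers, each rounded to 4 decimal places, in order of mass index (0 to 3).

Step 0: x=[4.0000 4.0000 7.0000 11.0000] v=[0.0000 0.0000 0.0000 0.0000]
Step 1: x=[3.9400 4.0600 7.0200 10.9800] v=[-0.6000 0.6000 0.2000 -0.2000]
Step 2: x=[3.8224 4.1768 7.0600 10.9408] v=[-1.1760 1.1680 0.4000 -0.3920]
Step 3: x=[3.6519 4.3442 7.1200 10.8840] v=[-1.7051 1.6738 0.5995 -0.5682]
Step 4: x=[3.4352 4.5533 7.1997 10.8119] v=[-2.1666 2.0905 0.7971 -0.7210]

Answer: 3.4352 4.5533 7.1997 10.8119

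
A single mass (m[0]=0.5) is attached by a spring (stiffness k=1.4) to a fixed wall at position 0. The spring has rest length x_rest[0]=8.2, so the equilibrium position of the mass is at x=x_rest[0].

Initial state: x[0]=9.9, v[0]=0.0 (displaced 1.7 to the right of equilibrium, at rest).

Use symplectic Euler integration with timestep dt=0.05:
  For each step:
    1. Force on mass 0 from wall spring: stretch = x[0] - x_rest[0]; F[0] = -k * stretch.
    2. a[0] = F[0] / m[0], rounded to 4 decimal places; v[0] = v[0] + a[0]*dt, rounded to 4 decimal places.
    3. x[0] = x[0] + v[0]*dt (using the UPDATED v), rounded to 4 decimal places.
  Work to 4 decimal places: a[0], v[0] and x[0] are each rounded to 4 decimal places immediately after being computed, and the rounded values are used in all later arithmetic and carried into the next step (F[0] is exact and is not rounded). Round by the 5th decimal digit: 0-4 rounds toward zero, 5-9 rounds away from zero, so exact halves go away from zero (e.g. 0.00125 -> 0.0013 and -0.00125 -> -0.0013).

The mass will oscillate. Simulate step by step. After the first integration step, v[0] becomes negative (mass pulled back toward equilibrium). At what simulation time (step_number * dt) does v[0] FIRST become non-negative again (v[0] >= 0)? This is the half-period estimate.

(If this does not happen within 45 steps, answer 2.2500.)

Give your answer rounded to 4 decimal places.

Answer: 1.9000

Derivation:
Step 0: x=[9.9000] v=[0.0000]
Step 1: x=[9.8881] v=[-0.2380]
Step 2: x=[9.8644] v=[-0.4743]
Step 3: x=[9.8290] v=[-0.7073]
Step 4: x=[9.7822] v=[-0.9354]
Step 5: x=[9.7244] v=[-1.1569]
Step 6: x=[9.6559] v=[-1.3703]
Step 7: x=[9.5772] v=[-1.5741]
Step 8: x=[9.4889] v=[-1.7669]
Step 9: x=[9.3915] v=[-1.9473]
Step 10: x=[9.2858] v=[-2.1141]
Step 11: x=[9.1725] v=[-2.2661]
Step 12: x=[9.0524] v=[-2.4023]
Step 13: x=[8.9263] v=[-2.5216]
Step 14: x=[8.7951] v=[-2.6233]
Step 15: x=[8.6598] v=[-2.7066]
Step 16: x=[8.5213] v=[-2.7710]
Step 17: x=[8.3805] v=[-2.8160]
Step 18: x=[8.2384] v=[-2.8413]
Step 19: x=[8.0961] v=[-2.8467]
Step 20: x=[7.9545] v=[-2.8322]
Step 21: x=[7.8146] v=[-2.7978]
Step 22: x=[7.6774] v=[-2.7438]
Step 23: x=[7.5439] v=[-2.6706]
Step 24: x=[7.4150] v=[-2.5787]
Step 25: x=[7.2916] v=[-2.4688]
Step 26: x=[7.1745] v=[-2.3416]
Step 27: x=[7.0646] v=[-2.1980]
Step 28: x=[6.9627] v=[-2.0390]
Step 29: x=[6.8694] v=[-1.8658]
Step 30: x=[6.7854] v=[-1.6795]
Step 31: x=[6.7113] v=[-1.4815]
Step 32: x=[6.6476] v=[-1.2731]
Step 33: x=[6.5948] v=[-1.0558]
Step 34: x=[6.5532] v=[-0.8311]
Step 35: x=[6.5232] v=[-0.6006]
Step 36: x=[6.5049] v=[-0.3659]
Step 37: x=[6.4985] v=[-0.1286]
Step 38: x=[6.5040] v=[0.1096]
First v>=0 after going negative at step 38, time=1.9000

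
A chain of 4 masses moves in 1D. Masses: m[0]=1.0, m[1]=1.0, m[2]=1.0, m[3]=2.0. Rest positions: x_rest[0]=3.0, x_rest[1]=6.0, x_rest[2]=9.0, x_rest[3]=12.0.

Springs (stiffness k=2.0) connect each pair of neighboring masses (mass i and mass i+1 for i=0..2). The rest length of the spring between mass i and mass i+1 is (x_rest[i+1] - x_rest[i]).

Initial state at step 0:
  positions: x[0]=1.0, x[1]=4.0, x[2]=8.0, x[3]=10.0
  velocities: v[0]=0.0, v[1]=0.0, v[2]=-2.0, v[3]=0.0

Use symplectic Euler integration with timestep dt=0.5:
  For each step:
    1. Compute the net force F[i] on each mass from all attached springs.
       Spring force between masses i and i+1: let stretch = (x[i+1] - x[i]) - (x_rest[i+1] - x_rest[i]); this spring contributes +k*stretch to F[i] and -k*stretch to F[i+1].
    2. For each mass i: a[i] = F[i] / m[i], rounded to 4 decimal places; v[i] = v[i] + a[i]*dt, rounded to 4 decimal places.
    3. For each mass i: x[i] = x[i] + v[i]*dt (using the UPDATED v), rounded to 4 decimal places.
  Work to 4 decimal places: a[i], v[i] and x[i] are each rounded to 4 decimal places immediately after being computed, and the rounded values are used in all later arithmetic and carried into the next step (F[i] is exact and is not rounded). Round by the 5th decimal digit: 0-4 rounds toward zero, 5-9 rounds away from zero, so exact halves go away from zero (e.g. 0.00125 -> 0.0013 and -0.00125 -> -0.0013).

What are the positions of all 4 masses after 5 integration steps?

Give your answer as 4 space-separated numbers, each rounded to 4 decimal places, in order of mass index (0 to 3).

Answer: -0.4297 3.9493 6.7871 8.8467

Derivation:
Step 0: x=[1.0000 4.0000 8.0000 10.0000] v=[0.0000 0.0000 -2.0000 0.0000]
Step 1: x=[1.0000 4.5000 6.0000 10.2500] v=[0.0000 1.0000 -4.0000 0.5000]
Step 2: x=[1.2500 4.0000 5.3750 10.1875] v=[0.5000 -1.0000 -1.2500 -0.1250]
Step 3: x=[1.3750 2.8125 6.4688 9.6719] v=[0.2500 -2.3750 2.1875 -1.0313]
Step 4: x=[0.7188 2.7344 7.3360 9.1055] v=[-1.3125 -0.1562 1.7343 -1.1329]
Step 5: x=[-0.4297 3.9493 6.7871 8.8467] v=[-2.2969 2.4298 -1.0978 -0.5177]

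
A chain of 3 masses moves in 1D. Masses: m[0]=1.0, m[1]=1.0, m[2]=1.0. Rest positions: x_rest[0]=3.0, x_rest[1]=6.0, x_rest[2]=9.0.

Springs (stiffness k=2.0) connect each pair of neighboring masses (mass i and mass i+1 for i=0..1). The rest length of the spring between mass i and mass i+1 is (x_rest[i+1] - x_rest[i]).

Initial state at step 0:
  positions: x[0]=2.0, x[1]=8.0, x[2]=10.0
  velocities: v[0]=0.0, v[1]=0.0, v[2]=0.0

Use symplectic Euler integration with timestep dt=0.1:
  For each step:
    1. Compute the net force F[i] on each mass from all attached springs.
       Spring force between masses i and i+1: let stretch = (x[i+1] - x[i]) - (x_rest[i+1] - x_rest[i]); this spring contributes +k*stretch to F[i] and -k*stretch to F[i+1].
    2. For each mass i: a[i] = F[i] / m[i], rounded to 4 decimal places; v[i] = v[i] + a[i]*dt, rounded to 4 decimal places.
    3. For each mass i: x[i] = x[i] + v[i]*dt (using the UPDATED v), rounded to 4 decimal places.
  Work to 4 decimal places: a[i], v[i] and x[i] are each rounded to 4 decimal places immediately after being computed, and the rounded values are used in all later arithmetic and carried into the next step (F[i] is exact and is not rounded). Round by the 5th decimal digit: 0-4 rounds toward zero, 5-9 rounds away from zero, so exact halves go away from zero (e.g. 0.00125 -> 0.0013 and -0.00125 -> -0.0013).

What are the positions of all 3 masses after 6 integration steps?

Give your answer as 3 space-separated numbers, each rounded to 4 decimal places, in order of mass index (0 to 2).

Step 0: x=[2.0000 8.0000 10.0000] v=[0.0000 0.0000 0.0000]
Step 1: x=[2.0600 7.9200 10.0200] v=[0.6000 -0.8000 0.2000]
Step 2: x=[2.1772 7.7648 10.0580] v=[1.1720 -1.5520 0.3800]
Step 3: x=[2.3462 7.5437 10.1101] v=[1.6895 -2.2109 0.5214]
Step 4: x=[2.5591 7.2700 10.1709] v=[2.1290 -2.7371 0.6081]
Step 5: x=[2.8062 6.9601 10.2337] v=[2.4712 -3.0991 0.6279]
Step 6: x=[3.0764 6.6326 10.2910] v=[2.7020 -3.2752 0.5732]

Answer: 3.0764 6.6326 10.2910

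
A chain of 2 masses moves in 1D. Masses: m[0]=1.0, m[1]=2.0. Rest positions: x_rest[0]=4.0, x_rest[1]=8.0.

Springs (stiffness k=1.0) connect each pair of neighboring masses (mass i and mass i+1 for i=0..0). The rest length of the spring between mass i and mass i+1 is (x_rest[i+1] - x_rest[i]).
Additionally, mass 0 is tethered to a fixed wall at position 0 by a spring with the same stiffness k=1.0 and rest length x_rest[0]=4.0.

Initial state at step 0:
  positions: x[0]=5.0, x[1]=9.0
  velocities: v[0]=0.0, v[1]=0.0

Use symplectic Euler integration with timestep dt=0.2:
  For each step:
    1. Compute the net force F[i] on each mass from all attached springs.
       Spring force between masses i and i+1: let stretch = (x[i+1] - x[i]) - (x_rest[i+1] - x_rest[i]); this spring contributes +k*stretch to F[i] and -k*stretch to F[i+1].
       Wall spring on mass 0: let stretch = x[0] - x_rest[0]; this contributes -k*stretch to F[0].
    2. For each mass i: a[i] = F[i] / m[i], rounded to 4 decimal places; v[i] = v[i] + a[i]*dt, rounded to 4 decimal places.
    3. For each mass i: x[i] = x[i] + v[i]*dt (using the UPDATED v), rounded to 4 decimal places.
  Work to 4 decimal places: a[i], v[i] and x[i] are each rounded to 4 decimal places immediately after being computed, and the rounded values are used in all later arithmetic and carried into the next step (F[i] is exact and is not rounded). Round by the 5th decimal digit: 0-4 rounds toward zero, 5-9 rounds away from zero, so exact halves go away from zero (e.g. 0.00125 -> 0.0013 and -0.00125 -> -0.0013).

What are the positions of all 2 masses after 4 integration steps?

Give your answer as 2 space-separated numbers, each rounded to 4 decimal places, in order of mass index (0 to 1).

Answer: 4.6460 8.9886

Derivation:
Step 0: x=[5.0000 9.0000] v=[0.0000 0.0000]
Step 1: x=[4.9600 9.0000] v=[-0.2000 0.0000]
Step 2: x=[4.8832 8.9992] v=[-0.3840 -0.0040]
Step 3: x=[4.7757 8.9961] v=[-0.5374 -0.0156]
Step 4: x=[4.6460 8.9886] v=[-0.6485 -0.0376]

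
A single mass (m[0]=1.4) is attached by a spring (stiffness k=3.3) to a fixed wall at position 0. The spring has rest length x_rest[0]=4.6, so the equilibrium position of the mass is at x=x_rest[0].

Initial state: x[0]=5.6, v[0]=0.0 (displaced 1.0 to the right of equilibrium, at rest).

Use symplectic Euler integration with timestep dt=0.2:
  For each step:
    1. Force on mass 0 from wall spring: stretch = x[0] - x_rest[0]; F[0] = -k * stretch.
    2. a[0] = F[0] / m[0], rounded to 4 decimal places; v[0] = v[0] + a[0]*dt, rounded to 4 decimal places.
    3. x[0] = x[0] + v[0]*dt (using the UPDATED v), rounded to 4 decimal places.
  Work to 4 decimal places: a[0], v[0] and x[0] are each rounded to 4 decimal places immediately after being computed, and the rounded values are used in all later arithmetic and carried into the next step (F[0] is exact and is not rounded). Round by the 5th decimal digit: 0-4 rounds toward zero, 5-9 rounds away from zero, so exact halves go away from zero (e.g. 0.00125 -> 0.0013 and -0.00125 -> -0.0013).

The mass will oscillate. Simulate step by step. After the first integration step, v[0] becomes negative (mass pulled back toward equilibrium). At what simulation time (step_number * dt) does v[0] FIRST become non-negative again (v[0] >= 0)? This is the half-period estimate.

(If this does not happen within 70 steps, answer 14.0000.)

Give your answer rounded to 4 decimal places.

Step 0: x=[5.6000] v=[0.0000]
Step 1: x=[5.5057] v=[-0.4714]
Step 2: x=[5.3260] v=[-0.8984]
Step 3: x=[5.0779] v=[-1.2407]
Step 4: x=[4.7847] v=[-1.4660]
Step 5: x=[4.4741] v=[-1.5531]
Step 6: x=[4.1754] v=[-1.4937]
Step 7: x=[3.9167] v=[-1.2935]
Step 8: x=[3.7224] v=[-0.9714]
Step 9: x=[3.6109] v=[-0.5577]
Step 10: x=[3.5926] v=[-0.0914]
Step 11: x=[3.6693] v=[0.3835]
First v>=0 after going negative at step 11, time=2.2000

Answer: 2.2000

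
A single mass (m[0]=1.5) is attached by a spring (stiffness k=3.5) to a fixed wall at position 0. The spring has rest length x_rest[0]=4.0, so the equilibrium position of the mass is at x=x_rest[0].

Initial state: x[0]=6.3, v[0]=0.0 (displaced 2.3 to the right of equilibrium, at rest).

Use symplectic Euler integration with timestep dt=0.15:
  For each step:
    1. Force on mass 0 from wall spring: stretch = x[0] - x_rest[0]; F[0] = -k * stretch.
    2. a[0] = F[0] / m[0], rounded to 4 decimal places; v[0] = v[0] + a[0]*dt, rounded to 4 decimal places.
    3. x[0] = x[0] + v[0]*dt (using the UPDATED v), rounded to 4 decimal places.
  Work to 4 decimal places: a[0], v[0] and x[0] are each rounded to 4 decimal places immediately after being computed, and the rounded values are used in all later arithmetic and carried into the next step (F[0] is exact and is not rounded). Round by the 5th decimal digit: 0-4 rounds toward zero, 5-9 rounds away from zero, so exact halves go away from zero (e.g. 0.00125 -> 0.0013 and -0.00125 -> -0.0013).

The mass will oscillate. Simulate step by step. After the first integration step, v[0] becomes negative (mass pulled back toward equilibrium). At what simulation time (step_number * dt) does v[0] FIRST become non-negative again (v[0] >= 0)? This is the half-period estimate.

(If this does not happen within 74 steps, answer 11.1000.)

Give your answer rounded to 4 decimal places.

Step 0: x=[6.3000] v=[0.0000]
Step 1: x=[6.1793] v=[-0.8050]
Step 2: x=[5.9441] v=[-1.5678]
Step 3: x=[5.6069] v=[-2.2482]
Step 4: x=[5.1853] v=[-2.8106]
Step 5: x=[4.7015] v=[-3.2255]
Step 6: x=[4.1809] v=[-3.4710]
Step 7: x=[3.6508] v=[-3.5343]
Step 8: x=[3.1390] v=[-3.4121]
Step 9: x=[2.6724] v=[-3.1108]
Step 10: x=[2.2755] v=[-2.6461]
Step 11: x=[1.9691] v=[-2.0425]
Step 12: x=[1.7693] v=[-1.3317]
Step 13: x=[1.6867] v=[-0.5510]
Step 14: x=[1.7255] v=[0.2587]
First v>=0 after going negative at step 14, time=2.1000

Answer: 2.1000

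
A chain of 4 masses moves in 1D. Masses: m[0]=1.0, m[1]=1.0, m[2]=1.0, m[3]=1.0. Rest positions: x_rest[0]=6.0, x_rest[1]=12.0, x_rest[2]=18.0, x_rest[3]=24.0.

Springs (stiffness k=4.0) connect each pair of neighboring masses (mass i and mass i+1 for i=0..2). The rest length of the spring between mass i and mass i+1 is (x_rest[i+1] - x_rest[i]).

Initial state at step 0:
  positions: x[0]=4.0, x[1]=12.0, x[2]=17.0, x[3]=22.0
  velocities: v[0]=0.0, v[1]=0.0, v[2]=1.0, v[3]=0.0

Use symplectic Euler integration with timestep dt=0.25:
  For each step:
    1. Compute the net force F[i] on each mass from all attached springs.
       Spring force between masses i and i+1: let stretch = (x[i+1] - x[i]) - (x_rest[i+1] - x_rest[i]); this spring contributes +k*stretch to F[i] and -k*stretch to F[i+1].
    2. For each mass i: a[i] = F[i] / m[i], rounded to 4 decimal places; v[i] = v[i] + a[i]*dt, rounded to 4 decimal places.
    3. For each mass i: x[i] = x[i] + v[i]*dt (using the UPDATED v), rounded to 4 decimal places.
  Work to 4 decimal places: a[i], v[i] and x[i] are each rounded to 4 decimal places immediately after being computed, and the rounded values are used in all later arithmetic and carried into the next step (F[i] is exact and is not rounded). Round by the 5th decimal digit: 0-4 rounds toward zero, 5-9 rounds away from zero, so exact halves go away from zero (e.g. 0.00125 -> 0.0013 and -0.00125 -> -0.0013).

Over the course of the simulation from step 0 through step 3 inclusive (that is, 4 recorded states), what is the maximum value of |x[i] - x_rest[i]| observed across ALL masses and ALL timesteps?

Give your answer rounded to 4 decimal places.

Step 0: x=[4.0000 12.0000 17.0000 22.0000] v=[0.0000 0.0000 1.0000 0.0000]
Step 1: x=[4.5000 11.2500 17.2500 22.2500] v=[2.0000 -3.0000 1.0000 1.0000]
Step 2: x=[5.1875 10.3125 17.2500 22.7500] v=[2.7500 -3.7500 0.0000 2.0000]
Step 3: x=[5.6563 9.8281 16.8906 23.3750] v=[1.8750 -1.9375 -1.4375 2.5000]
Max displacement = 2.1719

Answer: 2.1719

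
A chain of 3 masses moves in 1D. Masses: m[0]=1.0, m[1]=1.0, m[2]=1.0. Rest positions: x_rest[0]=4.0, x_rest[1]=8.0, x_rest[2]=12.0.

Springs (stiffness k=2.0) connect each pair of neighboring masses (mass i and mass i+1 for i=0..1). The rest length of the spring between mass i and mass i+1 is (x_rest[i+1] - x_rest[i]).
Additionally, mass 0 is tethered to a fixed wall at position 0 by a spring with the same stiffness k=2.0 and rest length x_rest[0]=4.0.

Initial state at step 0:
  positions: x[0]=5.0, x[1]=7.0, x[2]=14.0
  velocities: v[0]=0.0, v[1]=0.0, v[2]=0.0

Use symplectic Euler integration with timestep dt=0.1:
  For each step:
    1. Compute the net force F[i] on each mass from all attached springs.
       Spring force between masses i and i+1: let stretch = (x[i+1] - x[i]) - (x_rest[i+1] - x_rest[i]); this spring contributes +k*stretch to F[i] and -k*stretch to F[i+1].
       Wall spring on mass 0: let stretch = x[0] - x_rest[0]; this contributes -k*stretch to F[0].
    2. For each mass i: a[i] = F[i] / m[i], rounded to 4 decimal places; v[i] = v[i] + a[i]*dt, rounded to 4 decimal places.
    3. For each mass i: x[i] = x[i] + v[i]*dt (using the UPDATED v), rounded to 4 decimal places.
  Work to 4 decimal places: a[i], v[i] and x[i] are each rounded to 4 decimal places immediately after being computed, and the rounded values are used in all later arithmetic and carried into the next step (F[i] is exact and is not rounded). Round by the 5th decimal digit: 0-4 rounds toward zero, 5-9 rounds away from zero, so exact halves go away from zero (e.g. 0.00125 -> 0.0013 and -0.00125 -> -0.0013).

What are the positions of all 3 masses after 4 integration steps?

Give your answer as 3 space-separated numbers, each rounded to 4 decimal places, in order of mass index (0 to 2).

Answer: 4.4639 7.9068 13.4467

Derivation:
Step 0: x=[5.0000 7.0000 14.0000] v=[0.0000 0.0000 0.0000]
Step 1: x=[4.9400 7.1000 13.9400] v=[-0.6000 1.0000 -0.6000]
Step 2: x=[4.8244 7.2936 13.8232] v=[-1.1560 1.9360 -1.1680]
Step 3: x=[4.6617 7.5684 13.6558] v=[-1.6270 2.7481 -1.6739]
Step 4: x=[4.4639 7.9068 13.4467] v=[-1.9780 3.3842 -2.0914]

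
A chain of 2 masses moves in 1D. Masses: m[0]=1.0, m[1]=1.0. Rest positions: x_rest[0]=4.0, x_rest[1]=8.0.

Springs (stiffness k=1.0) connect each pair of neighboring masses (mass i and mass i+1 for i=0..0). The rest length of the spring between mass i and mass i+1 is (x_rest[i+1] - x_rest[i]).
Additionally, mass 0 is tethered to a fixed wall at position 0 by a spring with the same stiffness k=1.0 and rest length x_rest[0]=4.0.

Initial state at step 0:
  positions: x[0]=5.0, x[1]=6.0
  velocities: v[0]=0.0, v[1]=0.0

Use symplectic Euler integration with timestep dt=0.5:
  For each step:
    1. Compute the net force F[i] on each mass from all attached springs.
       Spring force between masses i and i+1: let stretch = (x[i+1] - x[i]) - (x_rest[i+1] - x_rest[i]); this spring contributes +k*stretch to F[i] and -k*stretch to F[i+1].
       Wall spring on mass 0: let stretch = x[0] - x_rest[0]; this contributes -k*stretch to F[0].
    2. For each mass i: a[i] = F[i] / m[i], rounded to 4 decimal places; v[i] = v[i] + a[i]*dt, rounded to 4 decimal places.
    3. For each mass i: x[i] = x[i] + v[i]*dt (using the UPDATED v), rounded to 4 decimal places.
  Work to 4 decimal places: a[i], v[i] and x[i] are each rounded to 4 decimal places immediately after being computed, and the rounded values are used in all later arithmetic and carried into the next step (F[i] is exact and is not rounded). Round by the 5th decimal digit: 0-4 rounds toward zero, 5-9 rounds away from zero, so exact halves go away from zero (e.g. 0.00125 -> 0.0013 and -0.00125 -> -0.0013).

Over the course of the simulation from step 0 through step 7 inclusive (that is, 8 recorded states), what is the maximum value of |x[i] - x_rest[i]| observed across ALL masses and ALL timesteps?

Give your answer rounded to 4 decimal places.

Answer: 2.1974

Derivation:
Step 0: x=[5.0000 6.0000] v=[0.0000 0.0000]
Step 1: x=[4.0000 6.7500] v=[-2.0000 1.5000]
Step 2: x=[2.6875 7.8125] v=[-2.6250 2.1250]
Step 3: x=[1.9844 8.5938] v=[-1.4063 1.5625]
Step 4: x=[2.4375 8.7227] v=[0.9062 0.2578]
Step 5: x=[3.8526 8.2803] v=[2.8301 -0.8848]
Step 6: x=[5.4115 7.7310] v=[3.1177 -1.0987]
Step 7: x=[6.1974 7.6018] v=[1.5717 -0.2585]
Max displacement = 2.1974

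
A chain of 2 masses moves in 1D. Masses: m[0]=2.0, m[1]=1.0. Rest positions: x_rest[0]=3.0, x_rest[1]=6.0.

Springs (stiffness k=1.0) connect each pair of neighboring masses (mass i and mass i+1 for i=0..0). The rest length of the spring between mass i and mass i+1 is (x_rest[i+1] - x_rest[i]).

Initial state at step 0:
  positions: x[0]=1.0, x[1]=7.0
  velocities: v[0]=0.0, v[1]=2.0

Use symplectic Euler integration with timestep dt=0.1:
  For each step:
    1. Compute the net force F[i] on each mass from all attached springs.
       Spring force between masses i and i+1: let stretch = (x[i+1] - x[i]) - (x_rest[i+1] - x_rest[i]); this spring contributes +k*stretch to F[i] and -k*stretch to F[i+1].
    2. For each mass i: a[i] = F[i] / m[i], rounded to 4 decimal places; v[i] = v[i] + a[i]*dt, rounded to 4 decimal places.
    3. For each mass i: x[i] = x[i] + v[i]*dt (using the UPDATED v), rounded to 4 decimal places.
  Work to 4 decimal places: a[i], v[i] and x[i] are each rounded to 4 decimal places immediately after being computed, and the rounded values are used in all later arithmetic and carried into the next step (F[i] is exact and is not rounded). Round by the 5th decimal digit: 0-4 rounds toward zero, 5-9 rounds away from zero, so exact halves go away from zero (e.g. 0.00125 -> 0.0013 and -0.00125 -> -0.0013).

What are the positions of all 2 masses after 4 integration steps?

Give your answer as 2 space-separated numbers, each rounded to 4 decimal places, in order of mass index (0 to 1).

Step 0: x=[1.0000 7.0000] v=[0.0000 2.0000]
Step 1: x=[1.0150 7.1700] v=[0.1500 1.7000]
Step 2: x=[1.0458 7.3085] v=[0.3078 1.3845]
Step 3: x=[1.0929 7.4143] v=[0.4709 1.0582]
Step 4: x=[1.1566 7.4869] v=[0.6370 0.7261]

Answer: 1.1566 7.4869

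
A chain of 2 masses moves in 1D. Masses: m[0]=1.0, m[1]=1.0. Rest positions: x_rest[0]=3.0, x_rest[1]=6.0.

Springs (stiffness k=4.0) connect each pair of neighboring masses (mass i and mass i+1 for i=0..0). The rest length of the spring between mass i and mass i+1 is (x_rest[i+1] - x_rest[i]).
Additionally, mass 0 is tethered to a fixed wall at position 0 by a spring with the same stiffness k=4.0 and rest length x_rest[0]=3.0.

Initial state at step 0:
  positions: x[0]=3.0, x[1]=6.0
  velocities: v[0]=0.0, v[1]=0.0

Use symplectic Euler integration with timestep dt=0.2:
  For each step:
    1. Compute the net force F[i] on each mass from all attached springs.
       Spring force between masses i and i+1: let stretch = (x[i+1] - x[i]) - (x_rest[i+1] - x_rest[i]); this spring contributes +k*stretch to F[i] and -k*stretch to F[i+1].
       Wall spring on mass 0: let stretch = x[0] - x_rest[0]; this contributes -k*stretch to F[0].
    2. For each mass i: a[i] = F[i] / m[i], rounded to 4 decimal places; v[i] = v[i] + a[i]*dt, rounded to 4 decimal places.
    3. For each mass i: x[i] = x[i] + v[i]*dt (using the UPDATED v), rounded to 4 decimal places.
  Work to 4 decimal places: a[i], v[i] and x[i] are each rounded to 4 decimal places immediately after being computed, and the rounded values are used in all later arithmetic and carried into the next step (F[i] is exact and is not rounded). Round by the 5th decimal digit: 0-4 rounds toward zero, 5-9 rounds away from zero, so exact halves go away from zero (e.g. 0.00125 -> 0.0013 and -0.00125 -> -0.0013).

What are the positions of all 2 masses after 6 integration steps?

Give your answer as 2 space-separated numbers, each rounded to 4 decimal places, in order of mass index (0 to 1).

Answer: 3.0000 6.0000

Derivation:
Step 0: x=[3.0000 6.0000] v=[0.0000 0.0000]
Step 1: x=[3.0000 6.0000] v=[0.0000 0.0000]
Step 2: x=[3.0000 6.0000] v=[0.0000 0.0000]
Step 3: x=[3.0000 6.0000] v=[0.0000 0.0000]
Step 4: x=[3.0000 6.0000] v=[0.0000 0.0000]
Step 5: x=[3.0000 6.0000] v=[0.0000 0.0000]
Step 6: x=[3.0000 6.0000] v=[0.0000 0.0000]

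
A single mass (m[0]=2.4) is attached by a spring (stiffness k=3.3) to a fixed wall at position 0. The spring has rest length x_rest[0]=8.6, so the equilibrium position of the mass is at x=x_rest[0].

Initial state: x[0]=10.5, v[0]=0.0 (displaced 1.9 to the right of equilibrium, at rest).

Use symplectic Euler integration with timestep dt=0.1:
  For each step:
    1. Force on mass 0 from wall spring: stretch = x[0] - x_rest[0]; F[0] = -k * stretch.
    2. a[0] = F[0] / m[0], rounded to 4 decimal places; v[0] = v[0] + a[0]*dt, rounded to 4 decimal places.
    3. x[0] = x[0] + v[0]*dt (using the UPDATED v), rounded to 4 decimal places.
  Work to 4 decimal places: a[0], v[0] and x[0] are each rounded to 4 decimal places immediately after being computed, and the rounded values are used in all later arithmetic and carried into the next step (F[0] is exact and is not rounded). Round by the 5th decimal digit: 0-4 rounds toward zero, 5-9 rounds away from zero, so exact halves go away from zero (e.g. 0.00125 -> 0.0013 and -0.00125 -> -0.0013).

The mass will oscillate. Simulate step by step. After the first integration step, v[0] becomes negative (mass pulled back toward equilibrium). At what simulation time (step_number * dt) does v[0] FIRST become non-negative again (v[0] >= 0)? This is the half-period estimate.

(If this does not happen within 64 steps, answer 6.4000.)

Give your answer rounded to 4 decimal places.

Answer: 2.7000

Derivation:
Step 0: x=[10.5000] v=[0.0000]
Step 1: x=[10.4739] v=[-0.2613]
Step 2: x=[10.4220] v=[-0.5190]
Step 3: x=[10.3451] v=[-0.7695]
Step 4: x=[10.2442] v=[-1.0095]
Step 5: x=[10.1206] v=[-1.2356]
Step 6: x=[9.9761] v=[-1.4447]
Step 7: x=[9.8127] v=[-1.6339]
Step 8: x=[9.6326] v=[-1.8007]
Step 9: x=[9.4383] v=[-1.9427]
Step 10: x=[9.2325] v=[-2.0580]
Step 11: x=[9.0180] v=[-2.1450]
Step 12: x=[8.7978] v=[-2.2025]
Step 13: x=[8.5748] v=[-2.2297]
Step 14: x=[8.3522] v=[-2.2262]
Step 15: x=[8.1330] v=[-2.1921]
Step 16: x=[7.9202] v=[-2.1279]
Step 17: x=[7.7168] v=[-2.0344]
Step 18: x=[7.5255] v=[-1.9130]
Step 19: x=[7.3490] v=[-1.7653]
Step 20: x=[7.1897] v=[-1.5933]
Step 21: x=[7.0498] v=[-1.3994]
Step 22: x=[6.9312] v=[-1.1863]
Step 23: x=[6.8355] v=[-0.9568]
Step 24: x=[6.7641] v=[-0.7142]
Step 25: x=[6.7179] v=[-0.4618]
Step 26: x=[6.6976] v=[-0.2030]
Step 27: x=[6.7035] v=[0.0586]
First v>=0 after going negative at step 27, time=2.7000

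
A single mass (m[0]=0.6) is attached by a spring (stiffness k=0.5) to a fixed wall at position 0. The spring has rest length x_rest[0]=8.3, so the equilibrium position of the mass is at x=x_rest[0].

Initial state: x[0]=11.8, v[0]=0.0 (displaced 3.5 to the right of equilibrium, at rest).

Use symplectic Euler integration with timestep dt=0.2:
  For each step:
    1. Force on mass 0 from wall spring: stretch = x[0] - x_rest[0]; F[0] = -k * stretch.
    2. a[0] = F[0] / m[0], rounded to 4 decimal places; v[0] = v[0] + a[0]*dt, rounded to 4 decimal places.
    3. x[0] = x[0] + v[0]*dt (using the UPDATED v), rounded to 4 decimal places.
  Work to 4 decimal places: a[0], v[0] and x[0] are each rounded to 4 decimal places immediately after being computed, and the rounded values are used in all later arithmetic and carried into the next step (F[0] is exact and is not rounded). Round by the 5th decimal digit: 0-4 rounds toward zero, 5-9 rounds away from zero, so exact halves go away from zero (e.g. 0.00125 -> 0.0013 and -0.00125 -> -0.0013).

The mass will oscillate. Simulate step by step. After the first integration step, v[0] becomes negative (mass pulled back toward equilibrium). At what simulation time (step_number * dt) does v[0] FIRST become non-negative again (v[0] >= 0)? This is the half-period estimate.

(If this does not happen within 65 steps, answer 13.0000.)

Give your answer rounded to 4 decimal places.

Answer: 3.6000

Derivation:
Step 0: x=[11.8000] v=[0.0000]
Step 1: x=[11.6833] v=[-0.5833]
Step 2: x=[11.4539] v=[-1.1472]
Step 3: x=[11.1193] v=[-1.6729]
Step 4: x=[10.6907] v=[-2.1428]
Step 5: x=[10.1824] v=[-2.5413]
Step 6: x=[9.6114] v=[-2.8550]
Step 7: x=[8.9967] v=[-3.0736]
Step 8: x=[8.3588] v=[-3.1897]
Step 9: x=[7.7189] v=[-3.1995]
Step 10: x=[7.0984] v=[-3.1026]
Step 11: x=[6.5179] v=[-2.9023]
Step 12: x=[5.9968] v=[-2.6053]
Step 13: x=[5.5525] v=[-2.2214]
Step 14: x=[5.1998] v=[-1.7635]
Step 15: x=[4.9504] v=[-1.2468]
Step 16: x=[4.8127] v=[-0.6885]
Step 17: x=[4.7912] v=[-0.1073]
Step 18: x=[4.8867] v=[0.4775]
First v>=0 after going negative at step 18, time=3.6000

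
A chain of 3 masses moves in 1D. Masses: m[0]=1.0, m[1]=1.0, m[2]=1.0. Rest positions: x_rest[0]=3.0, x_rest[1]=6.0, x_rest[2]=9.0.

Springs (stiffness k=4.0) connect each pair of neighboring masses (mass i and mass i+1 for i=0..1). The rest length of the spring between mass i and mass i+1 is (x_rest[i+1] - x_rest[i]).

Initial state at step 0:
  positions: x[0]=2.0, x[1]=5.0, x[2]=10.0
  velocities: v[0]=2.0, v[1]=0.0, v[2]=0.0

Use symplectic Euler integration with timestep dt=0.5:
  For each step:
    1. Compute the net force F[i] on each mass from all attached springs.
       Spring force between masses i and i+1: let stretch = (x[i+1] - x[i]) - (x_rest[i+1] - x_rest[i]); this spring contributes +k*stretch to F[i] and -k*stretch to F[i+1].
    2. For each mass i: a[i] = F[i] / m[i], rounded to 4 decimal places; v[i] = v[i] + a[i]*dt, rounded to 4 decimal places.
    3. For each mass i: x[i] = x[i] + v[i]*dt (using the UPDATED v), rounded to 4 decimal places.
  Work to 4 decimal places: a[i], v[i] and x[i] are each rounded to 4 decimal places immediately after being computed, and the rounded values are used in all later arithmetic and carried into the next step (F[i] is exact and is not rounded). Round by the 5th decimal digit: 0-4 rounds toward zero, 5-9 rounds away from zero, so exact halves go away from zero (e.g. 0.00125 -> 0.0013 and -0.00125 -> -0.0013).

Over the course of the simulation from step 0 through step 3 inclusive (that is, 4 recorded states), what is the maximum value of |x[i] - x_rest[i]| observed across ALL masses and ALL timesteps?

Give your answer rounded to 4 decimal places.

Step 0: x=[2.0000 5.0000 10.0000] v=[2.0000 0.0000 0.0000]
Step 1: x=[3.0000 7.0000 8.0000] v=[2.0000 4.0000 -4.0000]
Step 2: x=[5.0000 6.0000 8.0000] v=[4.0000 -2.0000 0.0000]
Step 3: x=[5.0000 6.0000 9.0000] v=[0.0000 0.0000 2.0000]
Max displacement = 2.0000

Answer: 2.0000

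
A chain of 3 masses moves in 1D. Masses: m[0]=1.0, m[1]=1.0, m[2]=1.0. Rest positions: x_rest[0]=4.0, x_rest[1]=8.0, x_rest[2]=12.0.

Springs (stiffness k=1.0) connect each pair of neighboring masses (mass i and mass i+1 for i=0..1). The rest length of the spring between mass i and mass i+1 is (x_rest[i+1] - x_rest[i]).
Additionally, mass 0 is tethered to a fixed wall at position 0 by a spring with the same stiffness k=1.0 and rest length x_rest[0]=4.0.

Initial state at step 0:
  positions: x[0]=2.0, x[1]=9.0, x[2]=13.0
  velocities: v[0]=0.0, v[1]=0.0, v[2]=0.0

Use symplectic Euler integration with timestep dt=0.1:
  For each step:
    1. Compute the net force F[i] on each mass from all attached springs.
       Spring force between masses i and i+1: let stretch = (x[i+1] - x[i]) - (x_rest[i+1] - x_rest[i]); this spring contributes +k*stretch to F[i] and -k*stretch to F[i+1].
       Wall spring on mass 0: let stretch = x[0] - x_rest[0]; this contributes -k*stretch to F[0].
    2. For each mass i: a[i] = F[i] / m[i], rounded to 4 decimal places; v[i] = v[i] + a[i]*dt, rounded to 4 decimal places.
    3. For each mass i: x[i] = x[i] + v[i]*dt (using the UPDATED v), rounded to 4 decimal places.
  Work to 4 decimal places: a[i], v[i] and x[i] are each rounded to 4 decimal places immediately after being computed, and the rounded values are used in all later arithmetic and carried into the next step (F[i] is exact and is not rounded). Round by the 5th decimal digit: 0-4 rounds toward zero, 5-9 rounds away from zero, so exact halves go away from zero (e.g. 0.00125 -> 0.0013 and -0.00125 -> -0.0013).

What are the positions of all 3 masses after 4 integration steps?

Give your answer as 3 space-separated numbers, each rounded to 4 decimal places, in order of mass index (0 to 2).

Answer: 2.4807 8.7163 12.9956

Derivation:
Step 0: x=[2.0000 9.0000 13.0000] v=[0.0000 0.0000 0.0000]
Step 1: x=[2.0500 8.9700 13.0000] v=[0.5000 -0.3000 0.0000]
Step 2: x=[2.1487 8.9111 12.9997] v=[0.9870 -0.5890 -0.0030]
Step 3: x=[2.2935 8.8255 12.9985] v=[1.4484 -0.8564 -0.0119]
Step 4: x=[2.4807 8.7163 12.9956] v=[1.8723 -1.0923 -0.0292]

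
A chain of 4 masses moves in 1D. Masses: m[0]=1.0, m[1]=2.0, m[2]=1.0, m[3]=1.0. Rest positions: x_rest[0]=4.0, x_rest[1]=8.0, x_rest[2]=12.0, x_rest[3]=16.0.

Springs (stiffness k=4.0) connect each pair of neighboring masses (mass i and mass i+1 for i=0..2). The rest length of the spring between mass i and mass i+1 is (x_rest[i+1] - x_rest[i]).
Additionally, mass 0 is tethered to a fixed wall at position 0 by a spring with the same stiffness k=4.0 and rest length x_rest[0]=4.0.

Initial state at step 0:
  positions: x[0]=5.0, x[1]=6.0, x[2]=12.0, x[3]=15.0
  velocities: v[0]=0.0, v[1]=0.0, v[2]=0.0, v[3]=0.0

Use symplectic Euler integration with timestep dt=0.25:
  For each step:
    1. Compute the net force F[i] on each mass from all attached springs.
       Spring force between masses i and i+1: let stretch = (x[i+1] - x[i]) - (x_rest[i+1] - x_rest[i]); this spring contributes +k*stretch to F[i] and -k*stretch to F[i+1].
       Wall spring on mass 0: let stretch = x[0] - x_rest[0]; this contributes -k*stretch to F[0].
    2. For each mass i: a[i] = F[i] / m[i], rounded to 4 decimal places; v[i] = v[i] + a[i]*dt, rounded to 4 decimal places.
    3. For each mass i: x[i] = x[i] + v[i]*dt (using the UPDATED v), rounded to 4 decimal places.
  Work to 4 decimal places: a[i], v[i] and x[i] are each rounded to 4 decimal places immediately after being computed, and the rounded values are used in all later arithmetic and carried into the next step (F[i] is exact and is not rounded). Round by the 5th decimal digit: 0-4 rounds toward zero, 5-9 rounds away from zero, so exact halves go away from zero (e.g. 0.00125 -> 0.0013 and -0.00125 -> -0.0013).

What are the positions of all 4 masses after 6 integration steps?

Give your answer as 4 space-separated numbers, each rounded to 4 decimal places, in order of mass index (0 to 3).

Answer: 4.9479 7.3750 12.5112 14.2990

Derivation:
Step 0: x=[5.0000 6.0000 12.0000 15.0000] v=[0.0000 0.0000 0.0000 0.0000]
Step 1: x=[4.0000 6.6250 11.2500 15.2500] v=[-4.0000 2.5000 -3.0000 1.0000]
Step 2: x=[2.6563 7.5000 10.3438 15.5000] v=[-5.3750 3.5000 -3.6250 1.0000]
Step 3: x=[1.8594 8.1250 10.0157 15.4610] v=[-3.1876 2.5001 -1.3126 -0.1562]
Step 4: x=[2.1641 8.2032 10.5762 15.0606] v=[1.2186 0.3127 2.2420 -1.6015]
Step 5: x=[3.4375 7.8231 11.6646 14.5391] v=[5.0936 -1.5204 4.3534 -2.0859]
Step 6: x=[4.9479 7.3750 12.5112 14.2990] v=[6.0417 -1.7925 3.3864 -0.9604]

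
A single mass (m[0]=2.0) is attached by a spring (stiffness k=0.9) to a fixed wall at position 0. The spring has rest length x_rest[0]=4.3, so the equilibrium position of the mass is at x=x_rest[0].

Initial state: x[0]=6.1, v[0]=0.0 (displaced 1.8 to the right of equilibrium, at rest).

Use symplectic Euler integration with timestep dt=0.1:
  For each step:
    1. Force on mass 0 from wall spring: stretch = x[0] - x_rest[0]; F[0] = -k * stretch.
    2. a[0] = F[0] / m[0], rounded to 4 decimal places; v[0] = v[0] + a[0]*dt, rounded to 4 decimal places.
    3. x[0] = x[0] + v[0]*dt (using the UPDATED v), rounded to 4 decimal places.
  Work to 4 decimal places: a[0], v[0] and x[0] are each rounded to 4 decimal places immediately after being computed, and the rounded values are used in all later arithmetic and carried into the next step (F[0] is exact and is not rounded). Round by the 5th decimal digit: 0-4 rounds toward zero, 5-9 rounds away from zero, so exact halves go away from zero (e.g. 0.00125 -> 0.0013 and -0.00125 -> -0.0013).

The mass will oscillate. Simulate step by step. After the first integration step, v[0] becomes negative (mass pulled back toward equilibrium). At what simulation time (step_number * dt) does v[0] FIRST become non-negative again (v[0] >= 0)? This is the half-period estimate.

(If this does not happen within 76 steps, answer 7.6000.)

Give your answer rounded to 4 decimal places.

Step 0: x=[6.1000] v=[0.0000]
Step 1: x=[6.0919] v=[-0.0810]
Step 2: x=[6.0757] v=[-0.1616]
Step 3: x=[6.0516] v=[-0.2415]
Step 4: x=[6.0196] v=[-0.3203]
Step 5: x=[5.9798] v=[-0.3977]
Step 6: x=[5.9325] v=[-0.4733]
Step 7: x=[5.8778] v=[-0.5468]
Step 8: x=[5.8160] v=[-0.6178]
Step 9: x=[5.7474] v=[-0.6860]
Step 10: x=[5.6723] v=[-0.7511]
Step 11: x=[5.5910] v=[-0.8129]
Step 12: x=[5.5039] v=[-0.8710]
Step 13: x=[5.4114] v=[-0.9252]
Step 14: x=[5.3139] v=[-0.9752]
Step 15: x=[5.2118] v=[-1.0208]
Step 16: x=[5.1056] v=[-1.0618]
Step 17: x=[4.9958] v=[-1.0981]
Step 18: x=[4.8829] v=[-1.1294]
Step 19: x=[4.7673] v=[-1.1556]
Step 20: x=[4.6496] v=[-1.1766]
Step 21: x=[4.5304] v=[-1.1923]
Step 22: x=[4.4101] v=[-1.2027]
Step 23: x=[4.2893] v=[-1.2077]
Step 24: x=[4.1686] v=[-1.2072]
Step 25: x=[4.0485] v=[-1.2013]
Step 26: x=[3.9295] v=[-1.1900]
Step 27: x=[3.8122] v=[-1.1733]
Step 28: x=[3.6971] v=[-1.1514]
Step 29: x=[3.5847] v=[-1.1243]
Step 30: x=[3.4755] v=[-1.0921]
Step 31: x=[3.3700] v=[-1.0550]
Step 32: x=[3.2687] v=[-1.0132]
Step 33: x=[3.1720] v=[-0.9668]
Step 34: x=[3.0804] v=[-0.9160]
Step 35: x=[2.9943] v=[-0.8611]
Step 36: x=[2.9141] v=[-0.8023]
Step 37: x=[2.8401] v=[-0.7399]
Step 38: x=[2.7727] v=[-0.6742]
Step 39: x=[2.7122] v=[-0.6055]
Step 40: x=[2.6588] v=[-0.5341]
Step 41: x=[2.6128] v=[-0.4603]
Step 42: x=[2.5744] v=[-0.3844]
Step 43: x=[2.5437] v=[-0.3068]
Step 44: x=[2.5209] v=[-0.2278]
Step 45: x=[2.5061] v=[-0.1477]
Step 46: x=[2.4994] v=[-0.0670]
Step 47: x=[2.5008] v=[0.0140]
First v>=0 after going negative at step 47, time=4.7000

Answer: 4.7000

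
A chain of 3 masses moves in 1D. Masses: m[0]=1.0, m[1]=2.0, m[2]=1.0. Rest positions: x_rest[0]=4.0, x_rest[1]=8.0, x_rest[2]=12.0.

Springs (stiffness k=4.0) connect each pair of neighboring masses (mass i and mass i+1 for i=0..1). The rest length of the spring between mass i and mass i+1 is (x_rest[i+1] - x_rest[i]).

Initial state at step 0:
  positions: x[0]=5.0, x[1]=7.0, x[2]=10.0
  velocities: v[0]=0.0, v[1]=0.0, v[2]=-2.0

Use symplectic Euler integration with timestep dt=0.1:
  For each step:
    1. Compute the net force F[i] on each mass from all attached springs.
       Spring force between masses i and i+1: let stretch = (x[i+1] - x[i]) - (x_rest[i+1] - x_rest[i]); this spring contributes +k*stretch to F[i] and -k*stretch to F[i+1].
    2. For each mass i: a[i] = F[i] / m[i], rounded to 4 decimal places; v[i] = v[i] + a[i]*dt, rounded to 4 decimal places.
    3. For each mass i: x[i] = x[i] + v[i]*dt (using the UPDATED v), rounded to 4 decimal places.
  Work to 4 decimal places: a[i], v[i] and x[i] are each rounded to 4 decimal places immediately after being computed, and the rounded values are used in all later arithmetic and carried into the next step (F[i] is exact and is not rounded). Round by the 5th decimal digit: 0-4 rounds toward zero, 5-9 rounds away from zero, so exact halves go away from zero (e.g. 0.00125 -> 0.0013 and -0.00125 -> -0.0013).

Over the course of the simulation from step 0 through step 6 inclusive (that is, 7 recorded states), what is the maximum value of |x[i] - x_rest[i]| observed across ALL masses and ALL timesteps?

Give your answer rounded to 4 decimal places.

Step 0: x=[5.0000 7.0000 10.0000] v=[0.0000 0.0000 -2.0000]
Step 1: x=[4.9200 7.0200 9.8400] v=[-0.8000 0.2000 -1.6000]
Step 2: x=[4.7640 7.0544 9.7272] v=[-1.5600 0.3440 -1.1280]
Step 3: x=[4.5396 7.0965 9.6675] v=[-2.2438 0.4205 -0.5971]
Step 4: x=[4.2575 7.1388 9.6650] v=[-2.8210 0.4233 -0.0255]
Step 5: x=[3.9307 7.1740 9.7214] v=[-3.2685 0.3523 0.5640]
Step 6: x=[3.5736 7.1953 9.8359] v=[-3.5712 0.2131 1.1450]
Max displacement = 2.3350

Answer: 2.3350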